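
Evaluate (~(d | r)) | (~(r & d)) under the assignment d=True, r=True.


Substitute d=True, r=True:
d | r = True | True = True
~(d | r) = False
r & d = True & True = True
~(r & d) = False
(~(d | r)) | (~(r & d)) = False | False = False

False


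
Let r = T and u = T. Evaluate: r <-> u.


Biconditional is true when both operands have the same truth value.
Substitute: r=T, u=T.
T <-> T evaluates to T.

T


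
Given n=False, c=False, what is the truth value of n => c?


Implication is false only when antecedent is true and consequent is false.
Substitute: n=False, c=False.
False => False evaluates to True.

True


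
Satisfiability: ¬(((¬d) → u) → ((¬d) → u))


Check all 4 assignments over {d, u}:
d | u | φ
---------
F | F | F
T | F | F
F | T | F
T | T | F
No assignment makes the formula true.

Unsatisfiable.


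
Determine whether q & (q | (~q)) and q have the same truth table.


Compare truth tables:
q | φ | ψ
---------
False | False | False
True | True | True
The columns φ and ψ agree on every row.

Yes, they are logically equivalent.


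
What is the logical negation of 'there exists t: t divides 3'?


¬(for all x: φ) = there exists x: ¬φ, and ¬(there exists x: φ) = for all x: ¬φ.
Apply to the existential statement.

for all t: NOT(t divides 3)


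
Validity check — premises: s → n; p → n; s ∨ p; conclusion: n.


This matches the form of proof by cases: the conclusion follows in every model of the premises.

Valid.


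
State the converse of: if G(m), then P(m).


The converse of (P → Q) is (Q → P). It is not in general equivalent to the original.
Here P = 'G(m)' and Q = 'P(m)'.

If P(m), then G(m).


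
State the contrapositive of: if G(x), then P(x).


The contrapositive of (P → Q) is (¬Q → ¬P); it is logically equivalent to the original.
Here P = 'G(x)' and Q = 'P(x)'.

If not (P(x)), then not (G(x)).


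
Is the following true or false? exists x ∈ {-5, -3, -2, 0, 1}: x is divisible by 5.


Evaluate the predicate on each element: -5:True, -3:False, -2:False, 0:True, 1:False.
Witness x = -5 satisfies the predicate.

True


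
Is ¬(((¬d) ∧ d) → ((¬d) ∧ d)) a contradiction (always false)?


Truth table over {d}:
d | φ
-----
F | F
T | F
Every row is false.

Yes, it is a contradiction.


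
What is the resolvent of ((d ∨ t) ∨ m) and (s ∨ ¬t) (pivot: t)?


The clauses contain complementary literals t and ¬t.
Resolution eliminates this pair and disjoins the remaining literals (merging duplicates).

((d ∨ m) ∨ s)


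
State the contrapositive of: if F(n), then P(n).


The contrapositive of (P → Q) is (¬Q → ¬P); it is logically equivalent to the original.
Here P = 'F(n)' and Q = 'P(n)'.

If not (P(n)), then not (F(n)).


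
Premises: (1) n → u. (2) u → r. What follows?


Hypothetical syllogism: from (P → Q) and (Q → R), infer (P → R).
Chain the two implications through the shared middle term 'u'.

n → r


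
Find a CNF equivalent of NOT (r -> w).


Step 1: Rewrite r → w as ¬r ∨ w.
Step 2: Negate: ¬(¬r ∨ w) = r ∧ ¬w (De Morgan + double negation).

r AND (NOT w)


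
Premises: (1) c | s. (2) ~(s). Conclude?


Disjunctive syllogism: from (P ∨ Q) and ¬P, infer Q.
One disjunct, 's', is ruled out; the other must hold.

c


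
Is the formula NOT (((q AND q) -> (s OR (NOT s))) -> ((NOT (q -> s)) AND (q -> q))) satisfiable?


Search for a satisfying assignment over {q, s}.
Try q=F, s=F: the formula evaluates to T.
A satisfying assignment exists.

Satisfiable.


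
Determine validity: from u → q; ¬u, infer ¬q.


This is denying the antecedent (fallacy). There exist truth assignments where the premises are all true but the conclusion is false.

Invalid.


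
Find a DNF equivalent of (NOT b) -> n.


Step 1: Rewrite (¬b) → n as ¬(¬b) ∨ n.
Step 2: Eliminate any double negations (¬¬X = X).

b OR n


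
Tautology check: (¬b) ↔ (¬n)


Build the truth table over {b, n}:
b | n | φ
---------
F | F | T
T | F | F
F | T | F
T | T | T
Counterexample at row 2: with b=T, n=F, the formula is F.

No, it is not a tautology.


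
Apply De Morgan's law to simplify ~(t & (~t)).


De Morgan: the negation of a conjunction is the disjunction of the negations.
Distribute ~ across &, flipping it to |, and negate each literal.

(~t) | t


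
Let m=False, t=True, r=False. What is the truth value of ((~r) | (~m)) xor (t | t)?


Substitute m=False, t=True, r=False:
~r = True
~m = True
(~r) | (~m) = True | True = True
t | t = True | True = True
((~r) | (~m)) xor (t | t) = True xor True = False

False


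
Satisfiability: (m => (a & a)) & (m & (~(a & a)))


Check all 4 assignments over {a, m}:
a | m | φ
---------
False | False | False
True | False | False
False | True | False
True | True | False
No assignment makes the formula true.

Unsatisfiable.


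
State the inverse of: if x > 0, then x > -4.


The inverse of (P → Q) is (¬P → ¬Q). It is equivalent to the converse, not to the original.
Here P = 'x > 0' and Q = 'x > -4'.

If not (x > 0), then not (x > -4).


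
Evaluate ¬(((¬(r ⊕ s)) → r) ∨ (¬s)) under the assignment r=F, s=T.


Substitute r=F, s=T:
r ⊕ s = F ⊕ T = T
¬(r ⊕ s) = F
(¬(r ⊕ s)) → r = F → F = T
¬s = F
((¬(r ⊕ s)) → r) ∨ (¬s) = T ∨ F = T
¬(((¬(r ⊕ s)) → r) ∨ (¬s)) = F

F


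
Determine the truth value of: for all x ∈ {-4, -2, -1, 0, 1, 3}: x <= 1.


Evaluate the predicate on each element: -4:T, -2:T, -1:T, 0:T, 1:T, 3:F.
Counterexample x = 3 fails the predicate.

F


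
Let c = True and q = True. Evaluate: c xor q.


Exclusive or is true when exactly one operand is true.
Substitute: c=True, q=True.
True xor True evaluates to False.

False


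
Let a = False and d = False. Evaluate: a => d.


Implication is false only when antecedent is true and consequent is false.
Substitute: a=False, d=False.
False => False evaluates to True.

True


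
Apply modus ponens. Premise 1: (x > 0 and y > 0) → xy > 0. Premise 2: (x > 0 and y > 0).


Modus ponens: from (P → Q) and P, infer Q.
P = '(x > 0 and y > 0)' is asserted, and P → Q holds, so Q follows.

xy > 0.


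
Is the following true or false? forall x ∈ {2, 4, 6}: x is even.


Evaluate the predicate on each element: 2:True, 4:True, 6:True.
Every element satisfies the predicate.

True


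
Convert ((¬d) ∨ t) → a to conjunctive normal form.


Step 1: Rewrite as ¬((¬d) ∨ t) ∨ a = (¬(¬d) ∧ ¬t) ∨ a.
Step 2: Distribute ∨ over ∧.
Step 3: Eliminate any double negations (¬¬X = X).

(d ∨ a) ∧ ((¬t) ∨ a)


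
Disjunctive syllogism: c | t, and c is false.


Disjunctive syllogism: from (P ∨ Q) and ¬P, infer Q.
One disjunct, 'c', is ruled out; the other must hold.

t


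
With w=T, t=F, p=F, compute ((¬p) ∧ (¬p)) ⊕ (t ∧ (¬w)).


Substitute w=T, t=F, p=F:
¬p = T
¬p = T
(¬p) ∧ (¬p) = T ∧ T = T
¬w = F
t ∧ (¬w) = F ∧ F = F
((¬p) ∧ (¬p)) ⊕ (t ∧ (¬w)) = T ⊕ F = T

T


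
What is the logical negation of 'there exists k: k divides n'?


¬(for all x: φ) = there exists x: ¬φ, and ¬(there exists x: φ) = for all x: ¬φ.
Apply to the existential statement.

for all k: NOT(k divides n)


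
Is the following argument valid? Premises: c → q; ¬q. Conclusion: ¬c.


This matches the form of modus tollens: the conclusion follows in every model of the premises.

Valid.


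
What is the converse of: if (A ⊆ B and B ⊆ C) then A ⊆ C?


The converse of (P → Q) is (Q → P). It is not in general equivalent to the original.
Here P = '(A ⊆ B and B ⊆ C)' and Q = 'A ⊆ C'.

If A ⊆ C, then (A ⊆ B and B ⊆ C).


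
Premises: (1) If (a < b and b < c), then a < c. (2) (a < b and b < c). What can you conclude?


Modus ponens: from (P → Q) and P, infer Q.
P = '(a < b and b < c)' is asserted, and P → Q holds, so Q follows.

a < c.


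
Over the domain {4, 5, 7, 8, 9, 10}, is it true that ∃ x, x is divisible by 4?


Evaluate the predicate on each element: 4:T, 5:F, 7:F, 8:T, 9:F, 10:F.
Witness x = 4 satisfies the predicate.

T


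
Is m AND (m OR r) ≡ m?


Compare truth tables:
m | r | φ | ψ
-------------
F | F | F | F
T | F | T | T
F | T | F | F
T | T | T | T
The columns φ and ψ agree on every row.

Yes, they are logically equivalent.


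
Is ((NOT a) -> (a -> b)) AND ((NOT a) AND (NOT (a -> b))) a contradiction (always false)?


Truth table over {a, b}:
a | b | φ
---------
F | F | F
T | F | F
F | T | F
T | T | F
Every row is false.

Yes, it is a contradiction.


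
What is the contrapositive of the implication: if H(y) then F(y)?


The contrapositive of (P → Q) is (¬Q → ¬P); it is logically equivalent to the original.
Here P = 'H(y)' and Q = 'F(y)'.

If not (F(y)), then not (H(y)).


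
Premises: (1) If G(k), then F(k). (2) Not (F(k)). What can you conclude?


Modus tollens: from (P → Q) and ¬Q, infer ¬P.
Q = 'F(k)' is denied; since P → Q, P must also fail.

Not (G(k)).


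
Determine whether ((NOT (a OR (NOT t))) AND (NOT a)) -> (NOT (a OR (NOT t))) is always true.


Build the truth table over {a, t}:
a | t | φ
---------
F | F | T
T | F | T
F | T | T
T | T | T
Every row evaluates to true.

Yes, it is a tautology.


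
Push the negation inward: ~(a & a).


De Morgan: the negation of a conjunction is the disjunction of the negations.
Distribute ~ across &, flipping it to |, and negate each literal.

(~a) | (~a)


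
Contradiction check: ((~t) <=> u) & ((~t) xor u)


Truth table over {t, u}:
t | u | φ
---------
False | False | False
True | False | False
False | True | False
True | True | False
Every row is false.

Yes, it is a contradiction.


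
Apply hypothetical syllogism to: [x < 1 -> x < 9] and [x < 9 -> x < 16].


Hypothetical syllogism: from (P → Q) and (Q → R), infer (P → R).
Chain the two implications through the shared middle term 'x < 9'.

x < 1 -> x < 16


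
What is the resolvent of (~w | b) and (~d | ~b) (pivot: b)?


The clauses contain complementary literals b and ~b.
Resolution eliminates this pair and disjoins the remaining literals (merging duplicates).

(~w | ~d)


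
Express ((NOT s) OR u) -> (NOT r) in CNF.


Step 1: Rewrite as ¬((¬s) ∨ u) ∨ (¬r) = (¬(¬s) ∧ ¬u) ∨ (¬r).
Step 2: Distribute ∨ over ∧.
Step 3: Eliminate any double negations (¬¬X = X).

(s OR (NOT r)) AND ((NOT u) OR (NOT r))


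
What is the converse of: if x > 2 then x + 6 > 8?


The converse of (P → Q) is (Q → P). It is not in general equivalent to the original.
Here P = 'x > 2' and Q = 'x + 6 > 8'.

If x + 6 > 8, then x > 2.


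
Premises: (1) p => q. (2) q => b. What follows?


Hypothetical syllogism: from (P → Q) and (Q → R), infer (P → R).
Chain the two implications through the shared middle term 'q'.

p => b


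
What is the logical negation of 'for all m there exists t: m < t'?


Negation flips each quantifier (∀↔∃) and negates the inner predicate.
¬(for all m there exists t: φ) = there exists m for all t: ¬φ.

there exists m for all t: NOT(m < t)


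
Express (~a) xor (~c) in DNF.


Step 1: (¬a) ⊕ (¬c) is true exactly when they disagree: ((¬a) ∧ ¬(¬c)) ∨ (¬(¬a) ∧ (¬c)).
Step 2: Eliminate any double negations (¬¬X = X).

((~a) & c) | (a & (~c))


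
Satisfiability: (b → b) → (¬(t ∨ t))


Search for a satisfying assignment over {b, t}.
Try b=F, t=F: the formula evaluates to T.
A satisfying assignment exists.

Satisfiable.


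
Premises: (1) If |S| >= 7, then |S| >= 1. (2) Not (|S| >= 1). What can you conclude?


Modus tollens: from (P → Q) and ¬Q, infer ¬P.
Q = '|S| >= 1' is denied; since P → Q, P must also fail.

Not (|S| >= 7).


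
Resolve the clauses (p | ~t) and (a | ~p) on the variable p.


The clauses contain complementary literals p and ~p.
Resolution eliminates this pair and disjoins the remaining literals (merging duplicates).

(~t | a)


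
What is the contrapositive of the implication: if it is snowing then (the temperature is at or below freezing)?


The contrapositive of (P → Q) is (¬Q → ¬P); it is logically equivalent to the original.
Here P = 'it is snowing' and Q = '(the temperature is at or below freezing)'.

If not ((the temperature is at or below freezing)), then not (it is snowing).


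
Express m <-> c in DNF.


Step 1: m ↔ c is true exactly when both agree: (m ∧ c) ∨ (¬m ∧ ¬c).

(m AND c) OR ((NOT m) AND (NOT c))


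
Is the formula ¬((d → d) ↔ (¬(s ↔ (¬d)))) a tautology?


Build the truth table over {d, s}:
d | s | φ
---------
F | F | F
T | F | T
F | T | T
T | T | F
Counterexample at row 1: with d=F, s=F, the formula is F.

No, it is not a tautology.


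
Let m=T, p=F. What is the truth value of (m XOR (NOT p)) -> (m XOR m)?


Substitute m=T, p=F:
NOT p = T
m XOR (NOT p) = T XOR T = F
m XOR m = T XOR T = F
(m XOR (NOT p)) -> (m XOR m) = F -> F = T

T


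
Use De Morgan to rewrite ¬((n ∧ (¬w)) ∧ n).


De Morgan: the negation of a conjunction is the disjunction of the negations.
Distribute ¬ across ∧, flipping it to ∨, and negate each literal.

((¬n) ∨ w) ∨ (¬n)


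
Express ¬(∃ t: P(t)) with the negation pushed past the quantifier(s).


¬(∀ x: φ) = ∃ x: ¬φ, and ¬(∃ x: φ) = ∀ x: ¬φ.
Apply to the existential statement.

∀ t: ¬(P(t))


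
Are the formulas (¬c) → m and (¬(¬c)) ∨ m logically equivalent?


Compare truth tables:
c | m | φ | ψ
-------------
F | F | F | F
T | F | T | T
F | T | T | T
T | T | T | T
The columns φ and ψ agree on every row.

Yes, they are logically equivalent.


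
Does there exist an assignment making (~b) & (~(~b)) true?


Check all 2 assignments over {b}:
b | φ
-----
False | False
True | False
No assignment makes the formula true.

Unsatisfiable.


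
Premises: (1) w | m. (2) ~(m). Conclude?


Disjunctive syllogism: from (P ∨ Q) and ¬P, infer Q.
One disjunct, 'm', is ruled out; the other must hold.

w


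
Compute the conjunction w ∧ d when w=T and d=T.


Conjunction is true only when both operands are true.
Substitute: w=T, d=T.
T ∧ T evaluates to T.

T


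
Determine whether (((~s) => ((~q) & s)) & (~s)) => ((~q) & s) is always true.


Build the truth table over {q, s}:
q | s | φ
---------
False | False | True
True | False | True
False | True | True
True | True | True
Every row evaluates to true.

Yes, it is a tautology.


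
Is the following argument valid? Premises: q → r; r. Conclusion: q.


This is affirming the consequent (fallacy). There exist truth assignments where the premises are all true but the conclusion is false.

Invalid.


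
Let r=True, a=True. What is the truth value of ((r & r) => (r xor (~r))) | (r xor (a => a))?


Substitute r=True, a=True:
r & r = True & True = True
~r = False
r xor (~r) = True xor False = True
(r & r) => (r xor (~r)) = True => True = True
a => a = True => True = True
r xor (a => a) = True xor True = False
((r & r) => (r xor (~r))) | (r xor (a => a)) = True | False = True

True


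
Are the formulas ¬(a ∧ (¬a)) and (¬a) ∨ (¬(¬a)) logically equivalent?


Compare truth tables:
a | φ | ψ
---------
F | T | T
T | T | T
The columns φ and ψ agree on every row.

Yes, they are logically equivalent.


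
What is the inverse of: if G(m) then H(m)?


The inverse of (P → Q) is (¬P → ¬Q). It is equivalent to the converse, not to the original.
Here P = 'G(m)' and Q = 'H(m)'.

If not (G(m)), then not (H(m)).


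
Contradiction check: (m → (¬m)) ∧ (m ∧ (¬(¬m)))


Truth table over {m}:
m | φ
-----
F | F
T | F
Every row is false.

Yes, it is a contradiction.


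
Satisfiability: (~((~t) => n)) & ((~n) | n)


Search for a satisfying assignment over {n, t}.
Try n=False, t=False: the formula evaluates to True.
A satisfying assignment exists.

Satisfiable.


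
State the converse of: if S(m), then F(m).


The converse of (P → Q) is (Q → P). It is not in general equivalent to the original.
Here P = 'S(m)' and Q = 'F(m)'.

If F(m), then S(m).


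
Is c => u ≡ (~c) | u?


Compare truth tables:
c | u | φ | ψ
-------------
False | False | True | True
True | False | False | False
False | True | True | True
True | True | True | True
The columns φ and ψ agree on every row.

Yes, they are logically equivalent.


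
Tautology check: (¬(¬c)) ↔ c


Build the truth table over {c}:
c | φ
-----
F | T
T | T
Every row evaluates to true.

Yes, it is a tautology.


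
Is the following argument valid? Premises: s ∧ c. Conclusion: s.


This matches the form of conjunction elimination: the conclusion follows in every model of the premises.

Valid.


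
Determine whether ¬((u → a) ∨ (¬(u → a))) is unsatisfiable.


Truth table over {a, u}:
a | u | φ
---------
F | F | F
T | F | F
F | T | F
T | T | F
Every row is false.

Yes, it is a contradiction.


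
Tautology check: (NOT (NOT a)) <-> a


Build the truth table over {a}:
a | φ
-----
F | T
T | T
Every row evaluates to true.

Yes, it is a tautology.


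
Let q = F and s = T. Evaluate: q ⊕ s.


Exclusive or is true when exactly one operand is true.
Substitute: q=F, s=T.
F ⊕ T evaluates to T.

T


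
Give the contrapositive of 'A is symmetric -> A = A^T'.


The contrapositive of (P → Q) is (¬Q → ¬P); it is logically equivalent to the original.
Here P = 'A is symmetric' and Q = 'A = A^T'.

If not (A = A^T), then not (A is symmetric).


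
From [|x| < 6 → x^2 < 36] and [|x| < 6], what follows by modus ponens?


Modus ponens: from (P → Q) and P, infer Q.
P = '|x| < 6' is asserted, and P → Q holds, so Q follows.

x^2 < 36.


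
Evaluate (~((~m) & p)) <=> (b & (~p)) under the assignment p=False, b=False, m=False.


Substitute p=False, b=False, m=False:
~m = True
(~m) & p = True & False = False
~((~m) & p) = True
~p = True
b & (~p) = False & True = False
(~((~m) & p)) <=> (b & (~p)) = True <=> False = False

False


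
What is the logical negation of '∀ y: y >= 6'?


¬(∀ x: φ) = ∃ x: ¬φ, and ¬(∃ x: φ) = ∀ x: ¬φ.
Apply to the universal statement.

∃ y: ¬(y >= 6)


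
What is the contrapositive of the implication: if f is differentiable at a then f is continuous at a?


The contrapositive of (P → Q) is (¬Q → ¬P); it is logically equivalent to the original.
Here P = 'f is differentiable at a' and Q = 'f is continuous at a'.

If not (f is continuous at a), then not (f is differentiable at a).


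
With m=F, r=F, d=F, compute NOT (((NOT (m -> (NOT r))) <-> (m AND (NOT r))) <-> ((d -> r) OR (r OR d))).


Substitute m=F, r=F, d=F:
… (earlier sub-steps elided)
m -> (NOT r) = F -> T = T
NOT (m -> (NOT r)) = F
NOT r = T
m AND (NOT r) = F AND T = F
(NOT (m -> (NOT r))) <-> (m AND (NOT r)) = F <-> F = T
d -> r = F -> F = T
r OR d = F OR F = F
(d -> r) OR (r OR d) = T OR F = T
((NOT (m -> (NOT r))) <-> (m AND (NOT r))) <-> ((d -> r) OR (r OR d)) = T <-> T = T
NOT (((NOT (m -> (NOT r))) <-> (m AND (NOT r))) <-> ((d -> r) OR (r OR d))) = F

F


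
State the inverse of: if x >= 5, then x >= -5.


The inverse of (P → Q) is (¬P → ¬Q). It is equivalent to the converse, not to the original.
Here P = 'x >= 5' and Q = 'x >= -5'.

If not (x >= 5), then not (x >= -5).


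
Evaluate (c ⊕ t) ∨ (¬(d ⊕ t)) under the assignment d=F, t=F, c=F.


Substitute d=F, t=F, c=F:
c ⊕ t = F ⊕ F = F
d ⊕ t = F ⊕ F = F
¬(d ⊕ t) = T
(c ⊕ t) ∨ (¬(d ⊕ t)) = F ∨ T = T

T


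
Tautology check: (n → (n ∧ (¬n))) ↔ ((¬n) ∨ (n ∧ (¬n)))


Build the truth table over {n}:
n | φ
-----
F | T
T | T
Every row evaluates to true.

Yes, it is a tautology.


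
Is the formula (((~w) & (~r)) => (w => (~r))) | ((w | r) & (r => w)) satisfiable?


Search for a satisfying assignment over {r, w}.
Try r=False, w=False: the formula evaluates to True.
A satisfying assignment exists.

Satisfiable.


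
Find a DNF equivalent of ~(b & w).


Step 1: Apply De Morgan: ¬(b ∧ w) = ¬b ∨ ¬w.

(~b) | (~w)


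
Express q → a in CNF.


Step 1: Rewrite q → a as ¬q ∨ a.

(¬q) ∨ a


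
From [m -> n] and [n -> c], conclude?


Hypothetical syllogism: from (P → Q) and (Q → R), infer (P → R).
Chain the two implications through the shared middle term 'n'.

m -> c


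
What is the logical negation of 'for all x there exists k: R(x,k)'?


Negation flips each quantifier (∀↔∃) and negates the inner predicate.
¬(for all x there exists k: φ) = there exists x for all k: ¬φ.

there exists x for all k: NOT(R(x,k))


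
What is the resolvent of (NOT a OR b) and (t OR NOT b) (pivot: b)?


The clauses contain complementary literals b and NOTb.
Resolution eliminates this pair and disjoins the remaining literals (merging duplicates).

(NOT a OR t)


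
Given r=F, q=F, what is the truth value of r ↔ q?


Biconditional is true when both operands have the same truth value.
Substitute: r=F, q=F.
F ↔ F evaluates to T.

T


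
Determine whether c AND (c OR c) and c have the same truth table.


Compare truth tables:
c | φ | ψ
---------
F | F | F
T | T | T
The columns φ and ψ agree on every row.

Yes, they are logically equivalent.


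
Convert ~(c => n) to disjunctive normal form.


Step 1: Rewrite implication then negate: ¬(¬c ∨ n) = c ∧ ¬n.

c & (~n)


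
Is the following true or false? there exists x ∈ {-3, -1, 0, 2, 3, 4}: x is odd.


Evaluate the predicate on each element: -3:T, -1:T, 0:F, 2:F, 3:T, 4:F.
Witness x = -3 satisfies the predicate.

T


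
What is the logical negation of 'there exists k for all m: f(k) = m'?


Negation flips each quantifier (∀↔∃) and negates the inner predicate.
¬(there exists k for all m: φ) = for all k there exists m: ¬φ.

for all k there exists m: NOT(f(k) = m)


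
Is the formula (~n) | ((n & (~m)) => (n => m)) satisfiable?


Search for a satisfying assignment over {m, n}.
Try m=False, n=False: the formula evaluates to True.
A satisfying assignment exists.

Satisfiable.


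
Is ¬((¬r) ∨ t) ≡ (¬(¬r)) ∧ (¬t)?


Compare truth tables:
r | t | φ | ψ
-------------
F | F | F | F
T | F | T | T
F | T | F | F
T | T | F | F
The columns φ and ψ agree on every row.

Yes, they are logically equivalent.


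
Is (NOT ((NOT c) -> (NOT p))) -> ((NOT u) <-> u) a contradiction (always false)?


Truth table over {c, p, u}:
c | p | u | φ
-------------
F | F | F | T
T | F | F | T
F | T | F | F
T | T | F | T
F | F | T | T
T | F | T | T
F | T | T | F
T | T | T | T
Satisfying assignment at row 1: c=F, p=F, u=F gives T.

No, it is not a contradiction.


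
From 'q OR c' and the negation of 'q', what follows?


Disjunctive syllogism: from (P ∨ Q) and ¬P, infer Q.
One disjunct, 'q', is ruled out; the other must hold.

c


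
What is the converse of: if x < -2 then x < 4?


The converse of (P → Q) is (Q → P). It is not in general equivalent to the original.
Here P = 'x < -2' and Q = 'x < 4'.

If x < 4, then x < -2.


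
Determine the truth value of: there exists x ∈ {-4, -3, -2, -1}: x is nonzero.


Evaluate the predicate on each element: -4:T, -3:T, -2:T, -1:T.
Witness x = -4 satisfies the predicate.

T


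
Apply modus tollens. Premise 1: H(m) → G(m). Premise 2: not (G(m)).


Modus tollens: from (P → Q) and ¬Q, infer ¬P.
Q = 'G(m)' is denied; since P → Q, P must also fail.

Not (H(m)).


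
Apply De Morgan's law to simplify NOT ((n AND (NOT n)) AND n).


De Morgan: the negation of a conjunction is the disjunction of the negations.
Distribute NOT across AND, flipping it to OR, and negate each literal.

((NOT n) OR n) OR (NOT n)


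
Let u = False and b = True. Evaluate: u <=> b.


Biconditional is true when both operands have the same truth value.
Substitute: u=False, b=True.
False <=> True evaluates to False.

False


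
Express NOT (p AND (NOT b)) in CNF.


Step 1: Apply De Morgan: ¬(p ∧ (¬b)) = ¬p ∨ ¬(¬b).
Step 2: Eliminate any double negations (¬¬X = X).

(NOT p) OR b


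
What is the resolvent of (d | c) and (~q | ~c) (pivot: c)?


The clauses contain complementary literals c and ~c.
Resolution eliminates this pair and disjoins the remaining literals (merging duplicates).

(d | ~q)


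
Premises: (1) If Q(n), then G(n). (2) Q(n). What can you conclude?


Modus ponens: from (P → Q) and P, infer Q.
P = 'Q(n)' is asserted, and P → Q holds, so Q follows.

G(n).


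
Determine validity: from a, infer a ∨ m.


This matches the form of disjunction introduction: the conclusion follows in every model of the premises.

Valid.


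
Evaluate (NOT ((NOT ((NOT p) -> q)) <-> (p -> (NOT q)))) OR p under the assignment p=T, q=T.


Substitute p=T, q=T:
NOT p = F
(NOT p) -> q = F -> T = T
NOT ((NOT p) -> q) = F
NOT q = F
p -> (NOT q) = T -> F = F
(NOT ((NOT p) -> q)) <-> (p -> (NOT q)) = F <-> F = T
NOT ((NOT ((NOT p) -> q)) <-> (p -> (NOT q))) = F
(NOT ((NOT ((NOT p) -> q)) <-> (p -> (NOT q)))) OR p = F OR T = T

T


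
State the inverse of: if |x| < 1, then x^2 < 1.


The inverse of (P → Q) is (¬P → ¬Q). It is equivalent to the converse, not to the original.
Here P = '|x| < 1' and Q = 'x^2 < 1'.

If not (|x| < 1), then not (x^2 < 1).


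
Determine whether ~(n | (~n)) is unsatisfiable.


Truth table over {n}:
n | φ
-----
False | False
True | False
Every row is false.

Yes, it is a contradiction.


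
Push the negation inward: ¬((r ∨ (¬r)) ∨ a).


De Morgan: the negation of a disjunction is the conjunction of the negations.
Distribute ¬ across ∨, flipping it to ∧, and negate each literal.

((¬r) ∧ r) ∧ (¬a)


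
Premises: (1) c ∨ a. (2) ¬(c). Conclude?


Disjunctive syllogism: from (P ∨ Q) and ¬P, infer Q.
One disjunct, 'c', is ruled out; the other must hold.

a


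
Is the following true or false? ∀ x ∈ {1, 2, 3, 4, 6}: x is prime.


Evaluate the predicate on each element: 1:F, 2:T, 3:T, 4:F, 6:F.
Counterexample x = 1 fails the predicate.

F


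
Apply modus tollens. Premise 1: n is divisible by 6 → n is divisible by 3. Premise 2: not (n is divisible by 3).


Modus tollens: from (P → Q) and ¬Q, infer ¬P.
Q = 'n is divisible by 3' is denied; since P → Q, P must also fail.

Not (n is divisible by 6).


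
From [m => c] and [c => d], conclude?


Hypothetical syllogism: from (P → Q) and (Q → R), infer (P → R).
Chain the two implications through the shared middle term 'c'.

m => d


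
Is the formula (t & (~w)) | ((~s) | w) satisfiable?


Search for a satisfying assignment over {s, t, w}.
Try s=False, t=False, w=False: the formula evaluates to True.
A satisfying assignment exists.

Satisfiable.


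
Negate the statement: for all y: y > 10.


¬(for all x: φ) = there exists x: ¬φ, and ¬(there exists x: φ) = for all x: ¬φ.
Apply to the universal statement.

there exists y: NOT(y > 10)


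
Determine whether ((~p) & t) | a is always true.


Build the truth table over {a, p, t}:
a | p | t | φ
-------------
False | False | False | False
True | False | False | True
False | True | False | False
True | True | False | True
False | False | True | True
True | False | True | True
False | True | True | False
True | True | True | True
Counterexample at row 1: with a=False, p=False, t=False, the formula is False.

No, it is not a tautology.


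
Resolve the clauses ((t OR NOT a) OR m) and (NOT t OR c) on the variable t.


The clauses contain complementary literals t and NOTt.
Resolution eliminates this pair and disjoins the remaining literals (merging duplicates).

((m OR NOT a) OR c)


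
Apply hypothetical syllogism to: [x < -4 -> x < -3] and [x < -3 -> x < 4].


Hypothetical syllogism: from (P → Q) and (Q → R), infer (P → R).
Chain the two implications through the shared middle term 'x < -3'.

x < -4 -> x < 4


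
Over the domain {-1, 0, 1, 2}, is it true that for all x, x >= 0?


Evaluate the predicate on each element: -1:F, 0:T, 1:T, 2:T.
Counterexample x = -1 fails the predicate.

F


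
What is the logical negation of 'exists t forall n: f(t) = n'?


Negation flips each quantifier (∀↔∃) and negates the inner predicate.
¬(exists t forall n: φ) = forall t exists n: ¬φ.

forall t exists n: ~(f(t) = n)


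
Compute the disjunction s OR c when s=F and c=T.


Disjunction is false only when both operands are false.
Substitute: s=F, c=T.
F OR T evaluates to T.

T


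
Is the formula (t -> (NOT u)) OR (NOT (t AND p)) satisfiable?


Search for a satisfying assignment over {p, t, u}.
Try p=F, t=F, u=F: the formula evaluates to T.
A satisfying assignment exists.

Satisfiable.


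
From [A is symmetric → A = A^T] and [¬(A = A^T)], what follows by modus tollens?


Modus tollens: from (P → Q) and ¬Q, infer ¬P.
Q = 'A = A^T' is denied; since P → Q, P must also fail.

Not (A is symmetric).


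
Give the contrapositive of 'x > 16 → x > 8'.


The contrapositive of (P → Q) is (¬Q → ¬P); it is logically equivalent to the original.
Here P = 'x > 16' and Q = 'x > 8'.

If not (x > 8), then not (x > 16).


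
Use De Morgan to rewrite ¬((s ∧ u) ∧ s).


De Morgan: the negation of a conjunction is the disjunction of the negations.
Distribute ¬ across ∧, flipping it to ∨, and negate each literal.

((¬s) ∨ (¬u)) ∨ (¬s)


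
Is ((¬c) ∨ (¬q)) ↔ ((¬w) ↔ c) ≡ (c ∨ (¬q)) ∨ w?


Compare truth tables:
c | q | w | φ | ψ
-----------------
F | F | F | F | T
T | F | F | T | T
F | T | F | F | F
T | T | F | F | T
F | F | T | T | T
T | F | T | F | T
F | T | T | T | T
T | T | T | T | T
They differ at row 1 (c=F, q=F, w=F): φ=F but ψ=T.

No, they are not logically equivalent.


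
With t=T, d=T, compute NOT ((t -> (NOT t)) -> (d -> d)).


Substitute t=T, d=T:
NOT t = F
t -> (NOT t) = T -> F = F
d -> d = T -> T = T
(t -> (NOT t)) -> (d -> d) = F -> T = T
NOT ((t -> (NOT t)) -> (d -> d)) = F

F


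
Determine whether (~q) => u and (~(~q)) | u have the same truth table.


Compare truth tables:
q | u | φ | ψ
-------------
False | False | False | False
True | False | True | True
False | True | True | True
True | True | True | True
The columns φ and ψ agree on every row.

Yes, they are logically equivalent.


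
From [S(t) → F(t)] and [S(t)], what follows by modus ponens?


Modus ponens: from (P → Q) and P, infer Q.
P = 'S(t)' is asserted, and P → Q holds, so Q follows.

F(t).


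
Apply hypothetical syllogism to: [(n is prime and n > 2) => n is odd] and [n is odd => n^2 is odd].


Hypothetical syllogism: from (P → Q) and (Q → R), infer (P → R).
Chain the two implications through the shared middle term 'n is odd'.

(n is prime and n > 2) => n^2 is odd


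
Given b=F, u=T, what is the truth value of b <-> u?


Biconditional is true when both operands have the same truth value.
Substitute: b=F, u=T.
F <-> T evaluates to F.

F


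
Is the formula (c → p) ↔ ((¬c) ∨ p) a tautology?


Build the truth table over {c, p}:
c | p | φ
---------
F | F | T
T | F | T
F | T | T
T | T | T
Every row evaluates to true.

Yes, it is a tautology.


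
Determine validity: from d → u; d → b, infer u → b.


This is (no valid rule). There exist truth assignments where the premises are all true but the conclusion is false.

Invalid.


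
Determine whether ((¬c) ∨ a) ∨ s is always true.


Build the truth table over {a, c, s}:
a | c | s | φ
-------------
F | F | F | T
T | F | F | T
F | T | F | F
T | T | F | T
F | F | T | T
T | F | T | T
F | T | T | T
T | T | T | T
Counterexample at row 3: with a=F, c=T, s=F, the formula is F.

No, it is not a tautology.


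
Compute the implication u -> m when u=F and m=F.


Implication is false only when antecedent is true and consequent is false.
Substitute: u=F, m=F.
F -> F evaluates to T.

T


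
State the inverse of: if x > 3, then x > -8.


The inverse of (P → Q) is (¬P → ¬Q). It is equivalent to the converse, not to the original.
Here P = 'x > 3' and Q = 'x > -8'.

If not (x > 3), then not (x > -8).


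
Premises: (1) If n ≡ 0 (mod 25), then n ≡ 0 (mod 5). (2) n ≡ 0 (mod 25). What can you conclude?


Modus ponens: from (P → Q) and P, infer Q.
P = 'n ≡ 0 (mod 25)' is asserted, and P → Q holds, so Q follows.

n ≡ 0 (mod 5).


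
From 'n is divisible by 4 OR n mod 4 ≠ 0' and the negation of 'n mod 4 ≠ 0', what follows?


Disjunctive syllogism: from (P ∨ Q) and ¬P, infer Q.
One disjunct, 'n mod 4 ≠ 0', is ruled out; the other must hold.

n is divisible by 4


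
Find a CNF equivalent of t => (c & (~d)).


Step 1: Rewrite t → (c ∧ (¬d)) as ¬t ∨ (c ∧ (¬d)).
Step 2: Distribute ∨ over ∧.

((~t) | c) & ((~t) | (~d))


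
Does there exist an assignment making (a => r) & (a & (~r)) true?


Check all 4 assignments over {a, r}:
a | r | φ
---------
False | False | False
True | False | False
False | True | False
True | True | False
No assignment makes the formula true.

Unsatisfiable.


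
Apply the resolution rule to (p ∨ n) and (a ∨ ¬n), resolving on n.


The clauses contain complementary literals n and ¬n.
Resolution eliminates this pair and disjoins the remaining literals (merging duplicates).

(p ∨ a)


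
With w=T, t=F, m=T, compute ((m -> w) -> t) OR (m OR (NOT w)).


Substitute w=T, t=F, m=T:
m -> w = T -> T = T
(m -> w) -> t = T -> F = F
NOT w = F
m OR (NOT w) = T OR F = T
((m -> w) -> t) OR (m OR (NOT w)) = F OR T = T

T


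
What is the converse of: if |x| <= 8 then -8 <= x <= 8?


The converse of (P → Q) is (Q → P). It is not in general equivalent to the original.
Here P = '|x| <= 8' and Q = '-8 <= x <= 8'.

If -8 <= x <= 8, then |x| <= 8.


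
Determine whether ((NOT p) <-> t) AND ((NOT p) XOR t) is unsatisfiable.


Truth table over {p, t}:
p | t | φ
---------
F | F | F
T | F | F
F | T | F
T | T | F
Every row is false.

Yes, it is a contradiction.


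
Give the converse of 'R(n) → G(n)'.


The converse of (P → Q) is (Q → P). It is not in general equivalent to the original.
Here P = 'R(n)' and Q = 'G(n)'.

If G(n), then R(n).


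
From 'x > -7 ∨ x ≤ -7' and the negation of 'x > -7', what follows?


Disjunctive syllogism: from (P ∨ Q) and ¬P, infer Q.
One disjunct, 'x > -7', is ruled out; the other must hold.

x ≤ -7


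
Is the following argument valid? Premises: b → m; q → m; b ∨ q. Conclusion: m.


This matches the form of proof by cases: the conclusion follows in every model of the premises.

Valid.


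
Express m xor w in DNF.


Step 1: m ⊕ w is true exactly when they disagree: (m ∧ ¬w) ∨ (¬m ∧ w).

(m & (~w)) | ((~m) & w)


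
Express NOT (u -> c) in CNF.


Step 1: Rewrite u → c as ¬u ∨ c.
Step 2: Negate: ¬(¬u ∨ c) = u ∧ ¬c (De Morgan + double negation).

u AND (NOT c)


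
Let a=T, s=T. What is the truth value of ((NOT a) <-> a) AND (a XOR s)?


Substitute a=T, s=T:
NOT a = F
(NOT a) <-> a = F <-> T = F
a XOR s = T XOR T = F
((NOT a) <-> a) AND (a XOR s) = F AND F = F

F


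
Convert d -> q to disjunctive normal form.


Step 1: Rewrite d → q as ¬d ∨ q.

(NOT d) OR q


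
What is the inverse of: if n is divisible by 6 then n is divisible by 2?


The inverse of (P → Q) is (¬P → ¬Q). It is equivalent to the converse, not to the original.
Here P = 'n is divisible by 6' and Q = 'n is divisible by 2'.

If not (n is divisible by 6), then not (n is divisible by 2).


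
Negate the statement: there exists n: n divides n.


¬(for all x: φ) = there exists x: ¬φ, and ¬(there exists x: φ) = for all x: ¬φ.
Apply to the existential statement.

for all n: NOT(n divides n)


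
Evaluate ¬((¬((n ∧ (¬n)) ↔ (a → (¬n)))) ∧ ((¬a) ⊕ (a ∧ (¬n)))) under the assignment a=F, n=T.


Substitute a=F, n=T:
… (earlier sub-steps elided)
¬n = F
a → (¬n) = F → F = T
(n ∧ (¬n)) ↔ (a → (¬n)) = F ↔ T = F
¬((n ∧ (¬n)) ↔ (a → (¬n))) = T
¬a = T
¬n = F
a ∧ (¬n) = F ∧ F = F
(¬a) ⊕ (a ∧ (¬n)) = T ⊕ F = T
(¬((n ∧ (¬n)) ↔ (a → (¬n)))) ∧ ((¬a) ⊕ (a ∧ (¬n))) = T ∧ T = T
¬((¬((n ∧ (¬n)) ↔ (a → (¬n)))) ∧ ((¬a) ⊕ (a ∧ (¬n)))) = F

F


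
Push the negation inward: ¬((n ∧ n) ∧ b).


De Morgan: the negation of a conjunction is the disjunction of the negations.
Distribute ¬ across ∧, flipping it to ∨, and negate each literal.

((¬n) ∨ (¬n)) ∨ (¬b)


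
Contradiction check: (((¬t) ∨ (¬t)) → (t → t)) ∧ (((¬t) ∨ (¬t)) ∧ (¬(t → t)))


Truth table over {t}:
t | φ
-----
F | F
T | F
Every row is false.

Yes, it is a contradiction.


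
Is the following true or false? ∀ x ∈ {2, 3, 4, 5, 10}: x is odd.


Evaluate the predicate on each element: 2:F, 3:T, 4:F, 5:T, 10:F.
Counterexample x = 2 fails the predicate.

F


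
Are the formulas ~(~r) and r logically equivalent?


Compare truth tables:
r | φ | ψ
---------
False | False | False
True | True | True
The columns φ and ψ agree on every row.

Yes, they are logically equivalent.


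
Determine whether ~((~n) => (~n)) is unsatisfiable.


Truth table over {n}:
n | φ
-----
False | False
True | False
Every row is false.

Yes, it is a contradiction.


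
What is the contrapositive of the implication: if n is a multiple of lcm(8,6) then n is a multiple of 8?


The contrapositive of (P → Q) is (¬Q → ¬P); it is logically equivalent to the original.
Here P = 'n is a multiple of lcm(8,6)' and Q = 'n is a multiple of 8'.

If not (n is a multiple of 8), then not (n is a multiple of lcm(8,6)).


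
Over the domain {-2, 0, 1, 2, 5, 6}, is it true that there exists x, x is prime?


Evaluate the predicate on each element: -2:F, 0:F, 1:F, 2:T, 5:T, 6:F.
Witness x = 2 satisfies the predicate.

T


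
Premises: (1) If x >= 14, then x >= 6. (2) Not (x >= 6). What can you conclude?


Modus tollens: from (P → Q) and ¬Q, infer ¬P.
Q = 'x >= 6' is denied; since P → Q, P must also fail.

Not (x >= 14).


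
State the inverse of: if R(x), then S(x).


The inverse of (P → Q) is (¬P → ¬Q). It is equivalent to the converse, not to the original.
Here P = 'R(x)' and Q = 'S(x)'.

If not (R(x)), then not (S(x)).


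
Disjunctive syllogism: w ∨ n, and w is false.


Disjunctive syllogism: from (P ∨ Q) and ¬P, infer Q.
One disjunct, 'w', is ruled out; the other must hold.

n


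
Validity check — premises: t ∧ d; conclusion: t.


This matches the form of conjunction elimination: the conclusion follows in every model of the premises.

Valid.


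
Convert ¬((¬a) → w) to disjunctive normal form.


Step 1: Rewrite implication then negate: ¬(¬(¬a) ∨ w) = (¬a) ∧ ¬w.

(¬a) ∧ (¬w)


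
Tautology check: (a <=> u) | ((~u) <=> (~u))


Build the truth table over {a, u}:
a | u | φ
---------
False | False | True
True | False | True
False | True | True
True | True | True
Every row evaluates to true.

Yes, it is a tautology.


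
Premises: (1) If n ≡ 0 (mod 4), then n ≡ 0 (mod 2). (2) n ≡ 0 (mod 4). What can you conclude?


Modus ponens: from (P → Q) and P, infer Q.
P = 'n ≡ 0 (mod 4)' is asserted, and P → Q holds, so Q follows.

n ≡ 0 (mod 2).


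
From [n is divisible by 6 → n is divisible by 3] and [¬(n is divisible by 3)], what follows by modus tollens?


Modus tollens: from (P → Q) and ¬Q, infer ¬P.
Q = 'n is divisible by 3' is denied; since P → Q, P must also fail.

Not (n is divisible by 6).
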